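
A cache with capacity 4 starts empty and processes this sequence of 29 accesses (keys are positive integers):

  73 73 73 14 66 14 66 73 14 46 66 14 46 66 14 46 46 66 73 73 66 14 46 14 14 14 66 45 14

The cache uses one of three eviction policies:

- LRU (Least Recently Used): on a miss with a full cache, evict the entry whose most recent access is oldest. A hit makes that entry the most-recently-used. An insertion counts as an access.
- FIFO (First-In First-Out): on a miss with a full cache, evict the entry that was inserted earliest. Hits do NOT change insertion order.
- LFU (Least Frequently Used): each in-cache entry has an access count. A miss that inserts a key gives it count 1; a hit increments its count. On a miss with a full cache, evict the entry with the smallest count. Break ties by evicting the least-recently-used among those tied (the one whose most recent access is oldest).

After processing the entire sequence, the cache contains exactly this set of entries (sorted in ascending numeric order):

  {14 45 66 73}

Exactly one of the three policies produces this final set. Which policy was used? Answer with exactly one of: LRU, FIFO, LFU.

Answer: LFU

Derivation:
Simulating under each policy and comparing final sets:
  LRU: final set = {14 45 46 66} -> differs
  FIFO: final set = {14 45 46 66} -> differs
  LFU: final set = {14 45 66 73} -> MATCHES target
Only LFU produces the target set.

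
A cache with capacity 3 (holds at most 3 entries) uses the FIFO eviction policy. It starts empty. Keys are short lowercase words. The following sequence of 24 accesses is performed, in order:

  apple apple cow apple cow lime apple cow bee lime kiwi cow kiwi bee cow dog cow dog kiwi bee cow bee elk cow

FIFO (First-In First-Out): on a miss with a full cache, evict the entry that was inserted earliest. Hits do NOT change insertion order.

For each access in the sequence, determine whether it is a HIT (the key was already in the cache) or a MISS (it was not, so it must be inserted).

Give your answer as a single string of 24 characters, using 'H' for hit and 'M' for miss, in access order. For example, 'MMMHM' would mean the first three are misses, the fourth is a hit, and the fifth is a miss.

FIFO simulation (capacity=3):
  1. access apple: MISS. Cache (old->new): [apple]
  2. access apple: HIT. Cache (old->new): [apple]
  3. access cow: MISS. Cache (old->new): [apple cow]
  4. access apple: HIT. Cache (old->new): [apple cow]
  5. access cow: HIT. Cache (old->new): [apple cow]
  6. access lime: MISS. Cache (old->new): [apple cow lime]
  7. access apple: HIT. Cache (old->new): [apple cow lime]
  8. access cow: HIT. Cache (old->new): [apple cow lime]
  9. access bee: MISS, evict apple. Cache (old->new): [cow lime bee]
  10. access lime: HIT. Cache (old->new): [cow lime bee]
  11. access kiwi: MISS, evict cow. Cache (old->new): [lime bee kiwi]
  12. access cow: MISS, evict lime. Cache (old->new): [bee kiwi cow]
  13. access kiwi: HIT. Cache (old->new): [bee kiwi cow]
  14. access bee: HIT. Cache (old->new): [bee kiwi cow]
  15. access cow: HIT. Cache (old->new): [bee kiwi cow]
  16. access dog: MISS, evict bee. Cache (old->new): [kiwi cow dog]
  17. access cow: HIT. Cache (old->new): [kiwi cow dog]
  18. access dog: HIT. Cache (old->new): [kiwi cow dog]
  19. access kiwi: HIT. Cache (old->new): [kiwi cow dog]
  20. access bee: MISS, evict kiwi. Cache (old->new): [cow dog bee]
  21. access cow: HIT. Cache (old->new): [cow dog bee]
  22. access bee: HIT. Cache (old->new): [cow dog bee]
  23. access elk: MISS, evict cow. Cache (old->new): [dog bee elk]
  24. access cow: MISS, evict dog. Cache (old->new): [bee elk cow]
Total: 14 hits, 10 misses, 7 evictions

Answer: MHMHHMHHMHMMHHHMHHHMHHMM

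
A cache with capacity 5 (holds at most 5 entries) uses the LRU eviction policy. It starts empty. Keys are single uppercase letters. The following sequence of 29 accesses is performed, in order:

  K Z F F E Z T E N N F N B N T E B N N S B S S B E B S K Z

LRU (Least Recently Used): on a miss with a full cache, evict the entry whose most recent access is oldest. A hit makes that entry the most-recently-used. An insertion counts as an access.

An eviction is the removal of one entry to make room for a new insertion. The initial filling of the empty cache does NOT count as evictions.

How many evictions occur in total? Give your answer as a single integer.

LRU simulation (capacity=5):
  1. access K: MISS. Cache (LRU->MRU): [K]
  2. access Z: MISS. Cache (LRU->MRU): [K Z]
  3. access F: MISS. Cache (LRU->MRU): [K Z F]
  4. access F: HIT. Cache (LRU->MRU): [K Z F]
  5. access E: MISS. Cache (LRU->MRU): [K Z F E]
  6. access Z: HIT. Cache (LRU->MRU): [K F E Z]
  7. access T: MISS. Cache (LRU->MRU): [K F E Z T]
  8. access E: HIT. Cache (LRU->MRU): [K F Z T E]
  9. access N: MISS, evict K. Cache (LRU->MRU): [F Z T E N]
  10. access N: HIT. Cache (LRU->MRU): [F Z T E N]
  11. access F: HIT. Cache (LRU->MRU): [Z T E N F]
  12. access N: HIT. Cache (LRU->MRU): [Z T E F N]
  13. access B: MISS, evict Z. Cache (LRU->MRU): [T E F N B]
  14. access N: HIT. Cache (LRU->MRU): [T E F B N]
  15. access T: HIT. Cache (LRU->MRU): [E F B N T]
  16. access E: HIT. Cache (LRU->MRU): [F B N T E]
  17. access B: HIT. Cache (LRU->MRU): [F N T E B]
  18. access N: HIT. Cache (LRU->MRU): [F T E B N]
  19. access N: HIT. Cache (LRU->MRU): [F T E B N]
  20. access S: MISS, evict F. Cache (LRU->MRU): [T E B N S]
  21. access B: HIT. Cache (LRU->MRU): [T E N S B]
  22. access S: HIT. Cache (LRU->MRU): [T E N B S]
  23. access S: HIT. Cache (LRU->MRU): [T E N B S]
  24. access B: HIT. Cache (LRU->MRU): [T E N S B]
  25. access E: HIT. Cache (LRU->MRU): [T N S B E]
  26. access B: HIT. Cache (LRU->MRU): [T N S E B]
  27. access S: HIT. Cache (LRU->MRU): [T N E B S]
  28. access K: MISS, evict T. Cache (LRU->MRU): [N E B S K]
  29. access Z: MISS, evict N. Cache (LRU->MRU): [E B S K Z]
Total: 19 hits, 10 misses, 5 evictions

Answer: 5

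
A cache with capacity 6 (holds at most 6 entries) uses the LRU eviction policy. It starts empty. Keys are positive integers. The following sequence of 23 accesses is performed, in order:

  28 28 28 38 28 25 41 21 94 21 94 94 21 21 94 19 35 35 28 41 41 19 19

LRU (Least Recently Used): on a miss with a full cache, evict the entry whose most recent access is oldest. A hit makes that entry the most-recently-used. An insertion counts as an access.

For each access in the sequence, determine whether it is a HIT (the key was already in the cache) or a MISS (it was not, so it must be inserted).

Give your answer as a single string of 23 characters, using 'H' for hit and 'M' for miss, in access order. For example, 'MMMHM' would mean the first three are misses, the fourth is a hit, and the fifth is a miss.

Answer: MHHMHMMMMHHHHHHMMHMHHHH

Derivation:
LRU simulation (capacity=6):
  1. access 28: MISS. Cache (LRU->MRU): [28]
  2. access 28: HIT. Cache (LRU->MRU): [28]
  3. access 28: HIT. Cache (LRU->MRU): [28]
  4. access 38: MISS. Cache (LRU->MRU): [28 38]
  5. access 28: HIT. Cache (LRU->MRU): [38 28]
  6. access 25: MISS. Cache (LRU->MRU): [38 28 25]
  7. access 41: MISS. Cache (LRU->MRU): [38 28 25 41]
  8. access 21: MISS. Cache (LRU->MRU): [38 28 25 41 21]
  9. access 94: MISS. Cache (LRU->MRU): [38 28 25 41 21 94]
  10. access 21: HIT. Cache (LRU->MRU): [38 28 25 41 94 21]
  11. access 94: HIT. Cache (LRU->MRU): [38 28 25 41 21 94]
  12. access 94: HIT. Cache (LRU->MRU): [38 28 25 41 21 94]
  13. access 21: HIT. Cache (LRU->MRU): [38 28 25 41 94 21]
  14. access 21: HIT. Cache (LRU->MRU): [38 28 25 41 94 21]
  15. access 94: HIT. Cache (LRU->MRU): [38 28 25 41 21 94]
  16. access 19: MISS, evict 38. Cache (LRU->MRU): [28 25 41 21 94 19]
  17. access 35: MISS, evict 28. Cache (LRU->MRU): [25 41 21 94 19 35]
  18. access 35: HIT. Cache (LRU->MRU): [25 41 21 94 19 35]
  19. access 28: MISS, evict 25. Cache (LRU->MRU): [41 21 94 19 35 28]
  20. access 41: HIT. Cache (LRU->MRU): [21 94 19 35 28 41]
  21. access 41: HIT. Cache (LRU->MRU): [21 94 19 35 28 41]
  22. access 19: HIT. Cache (LRU->MRU): [21 94 35 28 41 19]
  23. access 19: HIT. Cache (LRU->MRU): [21 94 35 28 41 19]
Total: 14 hits, 9 misses, 3 evictions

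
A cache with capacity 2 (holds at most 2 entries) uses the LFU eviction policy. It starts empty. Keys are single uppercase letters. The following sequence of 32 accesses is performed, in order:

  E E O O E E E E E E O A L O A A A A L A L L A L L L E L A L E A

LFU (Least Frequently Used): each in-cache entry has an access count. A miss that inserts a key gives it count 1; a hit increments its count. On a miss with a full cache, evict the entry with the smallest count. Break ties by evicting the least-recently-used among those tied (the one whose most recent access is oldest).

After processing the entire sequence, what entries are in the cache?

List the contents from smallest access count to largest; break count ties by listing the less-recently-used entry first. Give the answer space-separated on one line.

LFU simulation (capacity=2):
  1. access E: MISS. Cache: [E(c=1)]
  2. access E: HIT, count now 2. Cache: [E(c=2)]
  3. access O: MISS. Cache: [O(c=1) E(c=2)]
  4. access O: HIT, count now 2. Cache: [E(c=2) O(c=2)]
  5. access E: HIT, count now 3. Cache: [O(c=2) E(c=3)]
  6. access E: HIT, count now 4. Cache: [O(c=2) E(c=4)]
  7. access E: HIT, count now 5. Cache: [O(c=2) E(c=5)]
  8. access E: HIT, count now 6. Cache: [O(c=2) E(c=6)]
  9. access E: HIT, count now 7. Cache: [O(c=2) E(c=7)]
  10. access E: HIT, count now 8. Cache: [O(c=2) E(c=8)]
  11. access O: HIT, count now 3. Cache: [O(c=3) E(c=8)]
  12. access A: MISS, evict O(c=3). Cache: [A(c=1) E(c=8)]
  13. access L: MISS, evict A(c=1). Cache: [L(c=1) E(c=8)]
  14. access O: MISS, evict L(c=1). Cache: [O(c=1) E(c=8)]
  15. access A: MISS, evict O(c=1). Cache: [A(c=1) E(c=8)]
  16. access A: HIT, count now 2. Cache: [A(c=2) E(c=8)]
  17. access A: HIT, count now 3. Cache: [A(c=3) E(c=8)]
  18. access A: HIT, count now 4. Cache: [A(c=4) E(c=8)]
  19. access L: MISS, evict A(c=4). Cache: [L(c=1) E(c=8)]
  20. access A: MISS, evict L(c=1). Cache: [A(c=1) E(c=8)]
  21. access L: MISS, evict A(c=1). Cache: [L(c=1) E(c=8)]
  22. access L: HIT, count now 2. Cache: [L(c=2) E(c=8)]
  23. access A: MISS, evict L(c=2). Cache: [A(c=1) E(c=8)]
  24. access L: MISS, evict A(c=1). Cache: [L(c=1) E(c=8)]
  25. access L: HIT, count now 2. Cache: [L(c=2) E(c=8)]
  26. access L: HIT, count now 3. Cache: [L(c=3) E(c=8)]
  27. access E: HIT, count now 9. Cache: [L(c=3) E(c=9)]
  28. access L: HIT, count now 4. Cache: [L(c=4) E(c=9)]
  29. access A: MISS, evict L(c=4). Cache: [A(c=1) E(c=9)]
  30. access L: MISS, evict A(c=1). Cache: [L(c=1) E(c=9)]
  31. access E: HIT, count now 10. Cache: [L(c=1) E(c=10)]
  32. access A: MISS, evict L(c=1). Cache: [A(c=1) E(c=10)]
Total: 18 hits, 14 misses, 12 evictions

Answer: A E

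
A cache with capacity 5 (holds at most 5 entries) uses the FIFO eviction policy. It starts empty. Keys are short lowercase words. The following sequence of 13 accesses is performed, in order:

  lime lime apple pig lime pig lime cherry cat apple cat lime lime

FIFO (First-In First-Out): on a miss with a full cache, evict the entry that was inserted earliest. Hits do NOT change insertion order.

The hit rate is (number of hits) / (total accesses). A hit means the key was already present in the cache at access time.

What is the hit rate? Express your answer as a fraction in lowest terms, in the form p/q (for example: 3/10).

Answer: 8/13

Derivation:
FIFO simulation (capacity=5):
  1. access lime: MISS. Cache (old->new): [lime]
  2. access lime: HIT. Cache (old->new): [lime]
  3. access apple: MISS. Cache (old->new): [lime apple]
  4. access pig: MISS. Cache (old->new): [lime apple pig]
  5. access lime: HIT. Cache (old->new): [lime apple pig]
  6. access pig: HIT. Cache (old->new): [lime apple pig]
  7. access lime: HIT. Cache (old->new): [lime apple pig]
  8. access cherry: MISS. Cache (old->new): [lime apple pig cherry]
  9. access cat: MISS. Cache (old->new): [lime apple pig cherry cat]
  10. access apple: HIT. Cache (old->new): [lime apple pig cherry cat]
  11. access cat: HIT. Cache (old->new): [lime apple pig cherry cat]
  12. access lime: HIT. Cache (old->new): [lime apple pig cherry cat]
  13. access lime: HIT. Cache (old->new): [lime apple pig cherry cat]
Total: 8 hits, 5 misses, 0 evictions

Hit rate = 8/13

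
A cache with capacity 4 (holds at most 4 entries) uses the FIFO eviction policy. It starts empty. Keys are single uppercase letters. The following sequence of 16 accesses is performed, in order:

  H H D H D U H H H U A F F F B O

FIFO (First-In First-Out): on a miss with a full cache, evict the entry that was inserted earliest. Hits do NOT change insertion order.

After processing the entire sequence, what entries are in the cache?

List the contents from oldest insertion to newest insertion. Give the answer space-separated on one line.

FIFO simulation (capacity=4):
  1. access H: MISS. Cache (old->new): [H]
  2. access H: HIT. Cache (old->new): [H]
  3. access D: MISS. Cache (old->new): [H D]
  4. access H: HIT. Cache (old->new): [H D]
  5. access D: HIT. Cache (old->new): [H D]
  6. access U: MISS. Cache (old->new): [H D U]
  7. access H: HIT. Cache (old->new): [H D U]
  8. access H: HIT. Cache (old->new): [H D U]
  9. access H: HIT. Cache (old->new): [H D U]
  10. access U: HIT. Cache (old->new): [H D U]
  11. access A: MISS. Cache (old->new): [H D U A]
  12. access F: MISS, evict H. Cache (old->new): [D U A F]
  13. access F: HIT. Cache (old->new): [D U A F]
  14. access F: HIT. Cache (old->new): [D U A F]
  15. access B: MISS, evict D. Cache (old->new): [U A F B]
  16. access O: MISS, evict U. Cache (old->new): [A F B O]
Total: 9 hits, 7 misses, 3 evictions

Answer: A F B O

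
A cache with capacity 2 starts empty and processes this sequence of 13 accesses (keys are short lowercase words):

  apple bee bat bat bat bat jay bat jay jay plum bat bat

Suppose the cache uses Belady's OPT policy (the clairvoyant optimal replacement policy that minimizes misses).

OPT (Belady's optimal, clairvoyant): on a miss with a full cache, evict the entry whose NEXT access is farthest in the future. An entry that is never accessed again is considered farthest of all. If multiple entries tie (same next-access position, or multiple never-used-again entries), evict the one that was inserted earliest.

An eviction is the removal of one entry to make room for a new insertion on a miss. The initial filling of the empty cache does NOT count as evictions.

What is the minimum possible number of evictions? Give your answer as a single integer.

Answer: 3

Derivation:
OPT (Belady) simulation (capacity=2):
  1. access apple: MISS. Cache: [apple]
  2. access bee: MISS. Cache: [apple bee]
  3. access bat: MISS, evict apple (next use: never). Cache: [bee bat]
  4. access bat: HIT. Next use of bat: step 5. Cache: [bee bat]
  5. access bat: HIT. Next use of bat: step 6. Cache: [bee bat]
  6. access bat: HIT. Next use of bat: step 8. Cache: [bee bat]
  7. access jay: MISS, evict bee (next use: never). Cache: [bat jay]
  8. access bat: HIT. Next use of bat: step 12. Cache: [bat jay]
  9. access jay: HIT. Next use of jay: step 10. Cache: [bat jay]
  10. access jay: HIT. Next use of jay: never. Cache: [bat jay]
  11. access plum: MISS, evict jay (next use: never). Cache: [bat plum]
  12. access bat: HIT. Next use of bat: step 13. Cache: [bat plum]
  13. access bat: HIT. Next use of bat: never. Cache: [bat plum]
Total: 8 hits, 5 misses, 3 evictions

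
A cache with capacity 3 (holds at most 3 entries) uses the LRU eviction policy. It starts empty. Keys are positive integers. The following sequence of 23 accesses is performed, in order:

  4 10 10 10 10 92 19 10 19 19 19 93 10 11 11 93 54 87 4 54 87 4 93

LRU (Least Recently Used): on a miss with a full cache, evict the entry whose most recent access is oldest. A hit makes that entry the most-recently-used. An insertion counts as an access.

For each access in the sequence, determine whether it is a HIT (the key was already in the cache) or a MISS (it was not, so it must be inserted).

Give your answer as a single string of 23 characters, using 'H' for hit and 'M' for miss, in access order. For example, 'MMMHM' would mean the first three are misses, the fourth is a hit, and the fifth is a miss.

Answer: MMHHHMMHHHHMHMHHMMMHHHM

Derivation:
LRU simulation (capacity=3):
  1. access 4: MISS. Cache (LRU->MRU): [4]
  2. access 10: MISS. Cache (LRU->MRU): [4 10]
  3. access 10: HIT. Cache (LRU->MRU): [4 10]
  4. access 10: HIT. Cache (LRU->MRU): [4 10]
  5. access 10: HIT. Cache (LRU->MRU): [4 10]
  6. access 92: MISS. Cache (LRU->MRU): [4 10 92]
  7. access 19: MISS, evict 4. Cache (LRU->MRU): [10 92 19]
  8. access 10: HIT. Cache (LRU->MRU): [92 19 10]
  9. access 19: HIT. Cache (LRU->MRU): [92 10 19]
  10. access 19: HIT. Cache (LRU->MRU): [92 10 19]
  11. access 19: HIT. Cache (LRU->MRU): [92 10 19]
  12. access 93: MISS, evict 92. Cache (LRU->MRU): [10 19 93]
  13. access 10: HIT. Cache (LRU->MRU): [19 93 10]
  14. access 11: MISS, evict 19. Cache (LRU->MRU): [93 10 11]
  15. access 11: HIT. Cache (LRU->MRU): [93 10 11]
  16. access 93: HIT. Cache (LRU->MRU): [10 11 93]
  17. access 54: MISS, evict 10. Cache (LRU->MRU): [11 93 54]
  18. access 87: MISS, evict 11. Cache (LRU->MRU): [93 54 87]
  19. access 4: MISS, evict 93. Cache (LRU->MRU): [54 87 4]
  20. access 54: HIT. Cache (LRU->MRU): [87 4 54]
  21. access 87: HIT. Cache (LRU->MRU): [4 54 87]
  22. access 4: HIT. Cache (LRU->MRU): [54 87 4]
  23. access 93: MISS, evict 54. Cache (LRU->MRU): [87 4 93]
Total: 13 hits, 10 misses, 7 evictions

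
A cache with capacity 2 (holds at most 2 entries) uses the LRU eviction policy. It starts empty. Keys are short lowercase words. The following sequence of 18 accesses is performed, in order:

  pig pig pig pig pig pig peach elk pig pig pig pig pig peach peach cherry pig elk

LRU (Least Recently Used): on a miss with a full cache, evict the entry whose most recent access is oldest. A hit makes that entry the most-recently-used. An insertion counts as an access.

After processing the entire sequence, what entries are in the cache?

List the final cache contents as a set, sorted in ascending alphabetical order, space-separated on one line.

LRU simulation (capacity=2):
  1. access pig: MISS. Cache (LRU->MRU): [pig]
  2. access pig: HIT. Cache (LRU->MRU): [pig]
  3. access pig: HIT. Cache (LRU->MRU): [pig]
  4. access pig: HIT. Cache (LRU->MRU): [pig]
  5. access pig: HIT. Cache (LRU->MRU): [pig]
  6. access pig: HIT. Cache (LRU->MRU): [pig]
  7. access peach: MISS. Cache (LRU->MRU): [pig peach]
  8. access elk: MISS, evict pig. Cache (LRU->MRU): [peach elk]
  9. access pig: MISS, evict peach. Cache (LRU->MRU): [elk pig]
  10. access pig: HIT. Cache (LRU->MRU): [elk pig]
  11. access pig: HIT. Cache (LRU->MRU): [elk pig]
  12. access pig: HIT. Cache (LRU->MRU): [elk pig]
  13. access pig: HIT. Cache (LRU->MRU): [elk pig]
  14. access peach: MISS, evict elk. Cache (LRU->MRU): [pig peach]
  15. access peach: HIT. Cache (LRU->MRU): [pig peach]
  16. access cherry: MISS, evict pig. Cache (LRU->MRU): [peach cherry]
  17. access pig: MISS, evict peach. Cache (LRU->MRU): [cherry pig]
  18. access elk: MISS, evict cherry. Cache (LRU->MRU): [pig elk]
Total: 10 hits, 8 misses, 6 evictions

Answer: elk pig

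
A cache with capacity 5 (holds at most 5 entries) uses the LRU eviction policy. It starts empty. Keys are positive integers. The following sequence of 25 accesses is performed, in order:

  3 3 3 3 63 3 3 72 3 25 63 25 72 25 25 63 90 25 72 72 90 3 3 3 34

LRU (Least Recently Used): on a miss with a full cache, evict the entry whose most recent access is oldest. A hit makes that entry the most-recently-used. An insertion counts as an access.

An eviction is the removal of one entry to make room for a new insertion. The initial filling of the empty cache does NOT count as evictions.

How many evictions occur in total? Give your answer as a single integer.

Answer: 1

Derivation:
LRU simulation (capacity=5):
  1. access 3: MISS. Cache (LRU->MRU): [3]
  2. access 3: HIT. Cache (LRU->MRU): [3]
  3. access 3: HIT. Cache (LRU->MRU): [3]
  4. access 3: HIT. Cache (LRU->MRU): [3]
  5. access 63: MISS. Cache (LRU->MRU): [3 63]
  6. access 3: HIT. Cache (LRU->MRU): [63 3]
  7. access 3: HIT. Cache (LRU->MRU): [63 3]
  8. access 72: MISS. Cache (LRU->MRU): [63 3 72]
  9. access 3: HIT. Cache (LRU->MRU): [63 72 3]
  10. access 25: MISS. Cache (LRU->MRU): [63 72 3 25]
  11. access 63: HIT. Cache (LRU->MRU): [72 3 25 63]
  12. access 25: HIT. Cache (LRU->MRU): [72 3 63 25]
  13. access 72: HIT. Cache (LRU->MRU): [3 63 25 72]
  14. access 25: HIT. Cache (LRU->MRU): [3 63 72 25]
  15. access 25: HIT. Cache (LRU->MRU): [3 63 72 25]
  16. access 63: HIT. Cache (LRU->MRU): [3 72 25 63]
  17. access 90: MISS. Cache (LRU->MRU): [3 72 25 63 90]
  18. access 25: HIT. Cache (LRU->MRU): [3 72 63 90 25]
  19. access 72: HIT. Cache (LRU->MRU): [3 63 90 25 72]
  20. access 72: HIT. Cache (LRU->MRU): [3 63 90 25 72]
  21. access 90: HIT. Cache (LRU->MRU): [3 63 25 72 90]
  22. access 3: HIT. Cache (LRU->MRU): [63 25 72 90 3]
  23. access 3: HIT. Cache (LRU->MRU): [63 25 72 90 3]
  24. access 3: HIT. Cache (LRU->MRU): [63 25 72 90 3]
  25. access 34: MISS, evict 63. Cache (LRU->MRU): [25 72 90 3 34]
Total: 19 hits, 6 misses, 1 evictions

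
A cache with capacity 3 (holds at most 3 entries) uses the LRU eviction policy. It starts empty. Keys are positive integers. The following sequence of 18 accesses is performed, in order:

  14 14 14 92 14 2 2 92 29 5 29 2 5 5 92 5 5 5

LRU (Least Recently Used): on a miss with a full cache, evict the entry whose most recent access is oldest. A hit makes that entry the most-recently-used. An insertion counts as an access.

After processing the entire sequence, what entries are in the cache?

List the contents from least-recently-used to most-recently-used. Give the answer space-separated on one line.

Answer: 2 92 5

Derivation:
LRU simulation (capacity=3):
  1. access 14: MISS. Cache (LRU->MRU): [14]
  2. access 14: HIT. Cache (LRU->MRU): [14]
  3. access 14: HIT. Cache (LRU->MRU): [14]
  4. access 92: MISS. Cache (LRU->MRU): [14 92]
  5. access 14: HIT. Cache (LRU->MRU): [92 14]
  6. access 2: MISS. Cache (LRU->MRU): [92 14 2]
  7. access 2: HIT. Cache (LRU->MRU): [92 14 2]
  8. access 92: HIT. Cache (LRU->MRU): [14 2 92]
  9. access 29: MISS, evict 14. Cache (LRU->MRU): [2 92 29]
  10. access 5: MISS, evict 2. Cache (LRU->MRU): [92 29 5]
  11. access 29: HIT. Cache (LRU->MRU): [92 5 29]
  12. access 2: MISS, evict 92. Cache (LRU->MRU): [5 29 2]
  13. access 5: HIT. Cache (LRU->MRU): [29 2 5]
  14. access 5: HIT. Cache (LRU->MRU): [29 2 5]
  15. access 92: MISS, evict 29. Cache (LRU->MRU): [2 5 92]
  16. access 5: HIT. Cache (LRU->MRU): [2 92 5]
  17. access 5: HIT. Cache (LRU->MRU): [2 92 5]
  18. access 5: HIT. Cache (LRU->MRU): [2 92 5]
Total: 11 hits, 7 misses, 4 evictions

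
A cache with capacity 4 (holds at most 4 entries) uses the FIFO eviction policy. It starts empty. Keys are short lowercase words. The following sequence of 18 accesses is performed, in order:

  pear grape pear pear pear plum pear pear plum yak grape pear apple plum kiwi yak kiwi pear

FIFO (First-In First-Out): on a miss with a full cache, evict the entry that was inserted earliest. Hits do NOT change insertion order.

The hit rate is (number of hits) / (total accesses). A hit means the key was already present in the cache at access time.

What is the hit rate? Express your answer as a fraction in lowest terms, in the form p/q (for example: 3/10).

Answer: 11/18

Derivation:
FIFO simulation (capacity=4):
  1. access pear: MISS. Cache (old->new): [pear]
  2. access grape: MISS. Cache (old->new): [pear grape]
  3. access pear: HIT. Cache (old->new): [pear grape]
  4. access pear: HIT. Cache (old->new): [pear grape]
  5. access pear: HIT. Cache (old->new): [pear grape]
  6. access plum: MISS. Cache (old->new): [pear grape plum]
  7. access pear: HIT. Cache (old->new): [pear grape plum]
  8. access pear: HIT. Cache (old->new): [pear grape plum]
  9. access plum: HIT. Cache (old->new): [pear grape plum]
  10. access yak: MISS. Cache (old->new): [pear grape plum yak]
  11. access grape: HIT. Cache (old->new): [pear grape plum yak]
  12. access pear: HIT. Cache (old->new): [pear grape plum yak]
  13. access apple: MISS, evict pear. Cache (old->new): [grape plum yak apple]
  14. access plum: HIT. Cache (old->new): [grape plum yak apple]
  15. access kiwi: MISS, evict grape. Cache (old->new): [plum yak apple kiwi]
  16. access yak: HIT. Cache (old->new): [plum yak apple kiwi]
  17. access kiwi: HIT. Cache (old->new): [plum yak apple kiwi]
  18. access pear: MISS, evict plum. Cache (old->new): [yak apple kiwi pear]
Total: 11 hits, 7 misses, 3 evictions

Hit rate = 11/18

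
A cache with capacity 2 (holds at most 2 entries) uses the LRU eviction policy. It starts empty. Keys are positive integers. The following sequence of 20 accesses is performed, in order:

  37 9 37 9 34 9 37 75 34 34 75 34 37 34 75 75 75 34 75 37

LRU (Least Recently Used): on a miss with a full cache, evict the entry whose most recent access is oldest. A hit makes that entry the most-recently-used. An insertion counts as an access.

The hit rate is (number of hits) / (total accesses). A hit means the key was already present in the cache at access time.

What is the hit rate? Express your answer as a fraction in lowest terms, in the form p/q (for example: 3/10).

Answer: 11/20

Derivation:
LRU simulation (capacity=2):
  1. access 37: MISS. Cache (LRU->MRU): [37]
  2. access 9: MISS. Cache (LRU->MRU): [37 9]
  3. access 37: HIT. Cache (LRU->MRU): [9 37]
  4. access 9: HIT. Cache (LRU->MRU): [37 9]
  5. access 34: MISS, evict 37. Cache (LRU->MRU): [9 34]
  6. access 9: HIT. Cache (LRU->MRU): [34 9]
  7. access 37: MISS, evict 34. Cache (LRU->MRU): [9 37]
  8. access 75: MISS, evict 9. Cache (LRU->MRU): [37 75]
  9. access 34: MISS, evict 37. Cache (LRU->MRU): [75 34]
  10. access 34: HIT. Cache (LRU->MRU): [75 34]
  11. access 75: HIT. Cache (LRU->MRU): [34 75]
  12. access 34: HIT. Cache (LRU->MRU): [75 34]
  13. access 37: MISS, evict 75. Cache (LRU->MRU): [34 37]
  14. access 34: HIT. Cache (LRU->MRU): [37 34]
  15. access 75: MISS, evict 37. Cache (LRU->MRU): [34 75]
  16. access 75: HIT. Cache (LRU->MRU): [34 75]
  17. access 75: HIT. Cache (LRU->MRU): [34 75]
  18. access 34: HIT. Cache (LRU->MRU): [75 34]
  19. access 75: HIT. Cache (LRU->MRU): [34 75]
  20. access 37: MISS, evict 34. Cache (LRU->MRU): [75 37]
Total: 11 hits, 9 misses, 7 evictions

Hit rate = 11/20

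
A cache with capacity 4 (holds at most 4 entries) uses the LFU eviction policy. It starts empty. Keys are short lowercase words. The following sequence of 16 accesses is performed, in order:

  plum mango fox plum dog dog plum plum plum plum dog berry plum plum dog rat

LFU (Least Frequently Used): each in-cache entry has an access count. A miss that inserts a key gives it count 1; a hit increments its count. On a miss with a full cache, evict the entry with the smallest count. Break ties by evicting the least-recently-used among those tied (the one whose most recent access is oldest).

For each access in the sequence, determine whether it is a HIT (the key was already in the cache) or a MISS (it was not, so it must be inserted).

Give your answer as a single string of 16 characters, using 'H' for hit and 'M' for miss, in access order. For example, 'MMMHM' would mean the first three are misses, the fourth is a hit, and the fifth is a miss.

LFU simulation (capacity=4):
  1. access plum: MISS. Cache: [plum(c=1)]
  2. access mango: MISS. Cache: [plum(c=1) mango(c=1)]
  3. access fox: MISS. Cache: [plum(c=1) mango(c=1) fox(c=1)]
  4. access plum: HIT, count now 2. Cache: [mango(c=1) fox(c=1) plum(c=2)]
  5. access dog: MISS. Cache: [mango(c=1) fox(c=1) dog(c=1) plum(c=2)]
  6. access dog: HIT, count now 2. Cache: [mango(c=1) fox(c=1) plum(c=2) dog(c=2)]
  7. access plum: HIT, count now 3. Cache: [mango(c=1) fox(c=1) dog(c=2) plum(c=3)]
  8. access plum: HIT, count now 4. Cache: [mango(c=1) fox(c=1) dog(c=2) plum(c=4)]
  9. access plum: HIT, count now 5. Cache: [mango(c=1) fox(c=1) dog(c=2) plum(c=5)]
  10. access plum: HIT, count now 6. Cache: [mango(c=1) fox(c=1) dog(c=2) plum(c=6)]
  11. access dog: HIT, count now 3. Cache: [mango(c=1) fox(c=1) dog(c=3) plum(c=6)]
  12. access berry: MISS, evict mango(c=1). Cache: [fox(c=1) berry(c=1) dog(c=3) plum(c=6)]
  13. access plum: HIT, count now 7. Cache: [fox(c=1) berry(c=1) dog(c=3) plum(c=7)]
  14. access plum: HIT, count now 8. Cache: [fox(c=1) berry(c=1) dog(c=3) plum(c=8)]
  15. access dog: HIT, count now 4. Cache: [fox(c=1) berry(c=1) dog(c=4) plum(c=8)]
  16. access rat: MISS, evict fox(c=1). Cache: [berry(c=1) rat(c=1) dog(c=4) plum(c=8)]
Total: 10 hits, 6 misses, 2 evictions

Answer: MMMHMHHHHHHMHHHM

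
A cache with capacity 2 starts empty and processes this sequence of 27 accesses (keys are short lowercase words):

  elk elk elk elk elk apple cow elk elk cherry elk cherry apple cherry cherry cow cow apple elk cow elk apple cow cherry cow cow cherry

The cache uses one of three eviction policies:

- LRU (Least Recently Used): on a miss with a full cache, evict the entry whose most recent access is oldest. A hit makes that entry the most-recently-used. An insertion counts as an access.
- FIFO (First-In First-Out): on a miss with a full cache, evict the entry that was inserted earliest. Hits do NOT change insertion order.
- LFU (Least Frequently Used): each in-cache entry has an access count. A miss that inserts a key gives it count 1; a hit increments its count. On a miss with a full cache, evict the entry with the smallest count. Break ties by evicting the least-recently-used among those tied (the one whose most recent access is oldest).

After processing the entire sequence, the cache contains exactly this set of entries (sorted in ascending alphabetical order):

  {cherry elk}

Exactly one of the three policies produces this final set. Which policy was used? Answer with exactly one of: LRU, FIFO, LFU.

Answer: LFU

Derivation:
Simulating under each policy and comparing final sets:
  LRU: final set = {cherry cow} -> differs
  FIFO: final set = {cherry cow} -> differs
  LFU: final set = {cherry elk} -> MATCHES target
Only LFU produces the target set.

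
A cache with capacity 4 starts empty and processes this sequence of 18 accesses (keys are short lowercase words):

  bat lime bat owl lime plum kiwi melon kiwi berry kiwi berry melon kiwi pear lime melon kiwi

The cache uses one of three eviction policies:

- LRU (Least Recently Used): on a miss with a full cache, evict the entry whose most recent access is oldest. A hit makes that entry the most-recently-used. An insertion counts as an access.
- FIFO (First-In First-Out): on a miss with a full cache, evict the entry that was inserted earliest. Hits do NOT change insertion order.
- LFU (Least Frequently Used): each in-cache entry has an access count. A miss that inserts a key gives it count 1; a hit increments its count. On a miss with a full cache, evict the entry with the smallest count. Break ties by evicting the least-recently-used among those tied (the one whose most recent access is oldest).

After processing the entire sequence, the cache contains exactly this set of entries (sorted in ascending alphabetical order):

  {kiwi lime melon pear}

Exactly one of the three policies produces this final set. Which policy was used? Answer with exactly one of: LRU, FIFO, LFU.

Simulating under each policy and comparing final sets:
  LRU: final set = {kiwi lime melon pear} -> MATCHES target
  FIFO: final set = {berry kiwi lime pear} -> differs
  LFU: final set = {berry kiwi lime melon} -> differs
Only LRU produces the target set.

Answer: LRU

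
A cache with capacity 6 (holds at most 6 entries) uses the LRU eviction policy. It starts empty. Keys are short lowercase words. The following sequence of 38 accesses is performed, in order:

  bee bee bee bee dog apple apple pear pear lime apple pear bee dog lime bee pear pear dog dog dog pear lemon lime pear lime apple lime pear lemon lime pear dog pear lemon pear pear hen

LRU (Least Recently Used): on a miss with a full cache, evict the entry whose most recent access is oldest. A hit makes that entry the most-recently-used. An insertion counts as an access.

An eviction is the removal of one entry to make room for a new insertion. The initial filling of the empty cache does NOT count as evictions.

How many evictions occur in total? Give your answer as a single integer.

LRU simulation (capacity=6):
  1. access bee: MISS. Cache (LRU->MRU): [bee]
  2. access bee: HIT. Cache (LRU->MRU): [bee]
  3. access bee: HIT. Cache (LRU->MRU): [bee]
  4. access bee: HIT. Cache (LRU->MRU): [bee]
  5. access dog: MISS. Cache (LRU->MRU): [bee dog]
  6. access apple: MISS. Cache (LRU->MRU): [bee dog apple]
  7. access apple: HIT. Cache (LRU->MRU): [bee dog apple]
  8. access pear: MISS. Cache (LRU->MRU): [bee dog apple pear]
  9. access pear: HIT. Cache (LRU->MRU): [bee dog apple pear]
  10. access lime: MISS. Cache (LRU->MRU): [bee dog apple pear lime]
  11. access apple: HIT. Cache (LRU->MRU): [bee dog pear lime apple]
  12. access pear: HIT. Cache (LRU->MRU): [bee dog lime apple pear]
  13. access bee: HIT. Cache (LRU->MRU): [dog lime apple pear bee]
  14. access dog: HIT. Cache (LRU->MRU): [lime apple pear bee dog]
  15. access lime: HIT. Cache (LRU->MRU): [apple pear bee dog lime]
  16. access bee: HIT. Cache (LRU->MRU): [apple pear dog lime bee]
  17. access pear: HIT. Cache (LRU->MRU): [apple dog lime bee pear]
  18. access pear: HIT. Cache (LRU->MRU): [apple dog lime bee pear]
  19. access dog: HIT. Cache (LRU->MRU): [apple lime bee pear dog]
  20. access dog: HIT. Cache (LRU->MRU): [apple lime bee pear dog]
  21. access dog: HIT. Cache (LRU->MRU): [apple lime bee pear dog]
  22. access pear: HIT. Cache (LRU->MRU): [apple lime bee dog pear]
  23. access lemon: MISS. Cache (LRU->MRU): [apple lime bee dog pear lemon]
  24. access lime: HIT. Cache (LRU->MRU): [apple bee dog pear lemon lime]
  25. access pear: HIT. Cache (LRU->MRU): [apple bee dog lemon lime pear]
  26. access lime: HIT. Cache (LRU->MRU): [apple bee dog lemon pear lime]
  27. access apple: HIT. Cache (LRU->MRU): [bee dog lemon pear lime apple]
  28. access lime: HIT. Cache (LRU->MRU): [bee dog lemon pear apple lime]
  29. access pear: HIT. Cache (LRU->MRU): [bee dog lemon apple lime pear]
  30. access lemon: HIT. Cache (LRU->MRU): [bee dog apple lime pear lemon]
  31. access lime: HIT. Cache (LRU->MRU): [bee dog apple pear lemon lime]
  32. access pear: HIT. Cache (LRU->MRU): [bee dog apple lemon lime pear]
  33. access dog: HIT. Cache (LRU->MRU): [bee apple lemon lime pear dog]
  34. access pear: HIT. Cache (LRU->MRU): [bee apple lemon lime dog pear]
  35. access lemon: HIT. Cache (LRU->MRU): [bee apple lime dog pear lemon]
  36. access pear: HIT. Cache (LRU->MRU): [bee apple lime dog lemon pear]
  37. access pear: HIT. Cache (LRU->MRU): [bee apple lime dog lemon pear]
  38. access hen: MISS, evict bee. Cache (LRU->MRU): [apple lime dog lemon pear hen]
Total: 31 hits, 7 misses, 1 evictions

Answer: 1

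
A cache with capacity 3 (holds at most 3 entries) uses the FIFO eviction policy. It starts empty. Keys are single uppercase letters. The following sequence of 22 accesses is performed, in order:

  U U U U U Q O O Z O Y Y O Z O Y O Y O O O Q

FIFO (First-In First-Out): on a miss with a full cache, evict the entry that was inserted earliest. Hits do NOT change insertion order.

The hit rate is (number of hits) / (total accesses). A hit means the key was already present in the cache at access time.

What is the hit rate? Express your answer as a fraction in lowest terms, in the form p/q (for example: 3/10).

Answer: 8/11

Derivation:
FIFO simulation (capacity=3):
  1. access U: MISS. Cache (old->new): [U]
  2. access U: HIT. Cache (old->new): [U]
  3. access U: HIT. Cache (old->new): [U]
  4. access U: HIT. Cache (old->new): [U]
  5. access U: HIT. Cache (old->new): [U]
  6. access Q: MISS. Cache (old->new): [U Q]
  7. access O: MISS. Cache (old->new): [U Q O]
  8. access O: HIT. Cache (old->new): [U Q O]
  9. access Z: MISS, evict U. Cache (old->new): [Q O Z]
  10. access O: HIT. Cache (old->new): [Q O Z]
  11. access Y: MISS, evict Q. Cache (old->new): [O Z Y]
  12. access Y: HIT. Cache (old->new): [O Z Y]
  13. access O: HIT. Cache (old->new): [O Z Y]
  14. access Z: HIT. Cache (old->new): [O Z Y]
  15. access O: HIT. Cache (old->new): [O Z Y]
  16. access Y: HIT. Cache (old->new): [O Z Y]
  17. access O: HIT. Cache (old->new): [O Z Y]
  18. access Y: HIT. Cache (old->new): [O Z Y]
  19. access O: HIT. Cache (old->new): [O Z Y]
  20. access O: HIT. Cache (old->new): [O Z Y]
  21. access O: HIT. Cache (old->new): [O Z Y]
  22. access Q: MISS, evict O. Cache (old->new): [Z Y Q]
Total: 16 hits, 6 misses, 3 evictions

Hit rate = 16/22 = 8/11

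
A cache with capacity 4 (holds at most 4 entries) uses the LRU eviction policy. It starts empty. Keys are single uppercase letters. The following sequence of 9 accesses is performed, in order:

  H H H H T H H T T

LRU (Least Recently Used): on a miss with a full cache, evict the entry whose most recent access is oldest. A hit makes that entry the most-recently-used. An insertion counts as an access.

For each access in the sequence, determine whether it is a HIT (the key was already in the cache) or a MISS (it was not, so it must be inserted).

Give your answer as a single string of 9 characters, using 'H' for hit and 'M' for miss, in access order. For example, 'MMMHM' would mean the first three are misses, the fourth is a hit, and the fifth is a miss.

LRU simulation (capacity=4):
  1. access H: MISS. Cache (LRU->MRU): [H]
  2. access H: HIT. Cache (LRU->MRU): [H]
  3. access H: HIT. Cache (LRU->MRU): [H]
  4. access H: HIT. Cache (LRU->MRU): [H]
  5. access T: MISS. Cache (LRU->MRU): [H T]
  6. access H: HIT. Cache (LRU->MRU): [T H]
  7. access H: HIT. Cache (LRU->MRU): [T H]
  8. access T: HIT. Cache (LRU->MRU): [H T]
  9. access T: HIT. Cache (LRU->MRU): [H T]
Total: 7 hits, 2 misses, 0 evictions

Answer: MHHHMHHHH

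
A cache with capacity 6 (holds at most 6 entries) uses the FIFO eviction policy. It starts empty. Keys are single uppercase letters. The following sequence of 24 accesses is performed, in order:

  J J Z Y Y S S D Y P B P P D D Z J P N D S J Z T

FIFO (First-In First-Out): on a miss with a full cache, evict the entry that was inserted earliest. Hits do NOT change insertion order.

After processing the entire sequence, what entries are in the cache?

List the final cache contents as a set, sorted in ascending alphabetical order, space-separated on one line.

FIFO simulation (capacity=6):
  1. access J: MISS. Cache (old->new): [J]
  2. access J: HIT. Cache (old->new): [J]
  3. access Z: MISS. Cache (old->new): [J Z]
  4. access Y: MISS. Cache (old->new): [J Z Y]
  5. access Y: HIT. Cache (old->new): [J Z Y]
  6. access S: MISS. Cache (old->new): [J Z Y S]
  7. access S: HIT. Cache (old->new): [J Z Y S]
  8. access D: MISS. Cache (old->new): [J Z Y S D]
  9. access Y: HIT. Cache (old->new): [J Z Y S D]
  10. access P: MISS. Cache (old->new): [J Z Y S D P]
  11. access B: MISS, evict J. Cache (old->new): [Z Y S D P B]
  12. access P: HIT. Cache (old->new): [Z Y S D P B]
  13. access P: HIT. Cache (old->new): [Z Y S D P B]
  14. access D: HIT. Cache (old->new): [Z Y S D P B]
  15. access D: HIT. Cache (old->new): [Z Y S D P B]
  16. access Z: HIT. Cache (old->new): [Z Y S D P B]
  17. access J: MISS, evict Z. Cache (old->new): [Y S D P B J]
  18. access P: HIT. Cache (old->new): [Y S D P B J]
  19. access N: MISS, evict Y. Cache (old->new): [S D P B J N]
  20. access D: HIT. Cache (old->new): [S D P B J N]
  21. access S: HIT. Cache (old->new): [S D P B J N]
  22. access J: HIT. Cache (old->new): [S D P B J N]
  23. access Z: MISS, evict S. Cache (old->new): [D P B J N Z]
  24. access T: MISS, evict D. Cache (old->new): [P B J N Z T]
Total: 13 hits, 11 misses, 5 evictions

Answer: B J N P T Z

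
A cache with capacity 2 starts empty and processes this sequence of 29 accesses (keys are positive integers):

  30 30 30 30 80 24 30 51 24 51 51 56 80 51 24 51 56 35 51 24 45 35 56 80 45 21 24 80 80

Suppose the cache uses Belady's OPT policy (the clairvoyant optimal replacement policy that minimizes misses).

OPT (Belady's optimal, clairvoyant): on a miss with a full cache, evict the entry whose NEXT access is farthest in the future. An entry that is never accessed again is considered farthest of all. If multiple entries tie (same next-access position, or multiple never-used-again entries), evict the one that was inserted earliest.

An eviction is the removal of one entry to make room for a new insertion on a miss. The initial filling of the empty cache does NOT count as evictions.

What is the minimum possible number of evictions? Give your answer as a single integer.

Answer: 13

Derivation:
OPT (Belady) simulation (capacity=2):
  1. access 30: MISS. Cache: [30]
  2. access 30: HIT. Next use of 30: step 3. Cache: [30]
  3. access 30: HIT. Next use of 30: step 4. Cache: [30]
  4. access 30: HIT. Next use of 30: step 7. Cache: [30]
  5. access 80: MISS. Cache: [30 80]
  6. access 24: MISS, evict 80 (next use: step 13). Cache: [30 24]
  7. access 30: HIT. Next use of 30: never. Cache: [30 24]
  8. access 51: MISS, evict 30 (next use: never). Cache: [24 51]
  9. access 24: HIT. Next use of 24: step 15. Cache: [24 51]
  10. access 51: HIT. Next use of 51: step 11. Cache: [24 51]
  11. access 51: HIT. Next use of 51: step 14. Cache: [24 51]
  12. access 56: MISS, evict 24 (next use: step 15). Cache: [51 56]
  13. access 80: MISS, evict 56 (next use: step 17). Cache: [51 80]
  14. access 51: HIT. Next use of 51: step 16. Cache: [51 80]
  15. access 24: MISS, evict 80 (next use: step 24). Cache: [51 24]
  16. access 51: HIT. Next use of 51: step 19. Cache: [51 24]
  17. access 56: MISS, evict 24 (next use: step 20). Cache: [51 56]
  18. access 35: MISS, evict 56 (next use: step 23). Cache: [51 35]
  19. access 51: HIT. Next use of 51: never. Cache: [51 35]
  20. access 24: MISS, evict 51 (next use: never). Cache: [35 24]
  21. access 45: MISS, evict 24 (next use: step 27). Cache: [35 45]
  22. access 35: HIT. Next use of 35: never. Cache: [35 45]
  23. access 56: MISS, evict 35 (next use: never). Cache: [45 56]
  24. access 80: MISS, evict 56 (next use: never). Cache: [45 80]
  25. access 45: HIT. Next use of 45: never. Cache: [45 80]
  26. access 21: MISS, evict 45 (next use: never). Cache: [80 21]
  27. access 24: MISS, evict 21 (next use: never). Cache: [80 24]
  28. access 80: HIT. Next use of 80: step 29. Cache: [80 24]
  29. access 80: HIT. Next use of 80: never. Cache: [80 24]
Total: 14 hits, 15 misses, 13 evictions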